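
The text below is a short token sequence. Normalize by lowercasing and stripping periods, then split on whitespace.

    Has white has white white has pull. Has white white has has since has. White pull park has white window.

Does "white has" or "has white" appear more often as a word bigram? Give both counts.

"has white" (5 vs 3)

"white has": 3 occurrences
"has white": 5 occurrences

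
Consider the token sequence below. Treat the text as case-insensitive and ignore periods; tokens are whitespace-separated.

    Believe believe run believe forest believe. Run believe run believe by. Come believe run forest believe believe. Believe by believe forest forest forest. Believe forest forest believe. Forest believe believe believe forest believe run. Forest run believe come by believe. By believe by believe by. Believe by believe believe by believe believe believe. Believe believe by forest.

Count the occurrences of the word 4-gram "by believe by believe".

4

Scanning the 54 overlapping 4-gram windows for "by believe by believe":
  position 39–42: by believe by believe
  position 41–44: by believe by believe
  position 43–46: by believe by believe
  position 45–48: by believe by believe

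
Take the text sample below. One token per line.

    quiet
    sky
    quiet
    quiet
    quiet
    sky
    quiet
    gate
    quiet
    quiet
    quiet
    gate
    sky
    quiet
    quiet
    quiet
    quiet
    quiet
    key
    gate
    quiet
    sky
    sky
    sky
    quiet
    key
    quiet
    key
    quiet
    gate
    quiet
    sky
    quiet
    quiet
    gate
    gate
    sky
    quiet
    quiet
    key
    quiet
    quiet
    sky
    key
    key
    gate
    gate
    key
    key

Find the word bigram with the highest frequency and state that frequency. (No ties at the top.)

"quiet quiet", 11 times

Bigram frequencies (highest first):
  quiet quiet: 11
  sky quiet: 6
  quiet sky: 5
  quiet gate: 4
  quiet key: 4
  gate quiet: 3
  … (8 more, each ≤ 3)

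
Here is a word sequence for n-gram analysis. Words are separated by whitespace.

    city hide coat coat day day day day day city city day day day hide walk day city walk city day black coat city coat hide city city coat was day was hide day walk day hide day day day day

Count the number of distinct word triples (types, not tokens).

34

41 tokens → 39 trigram windows in total.
Repeated trigrams (each contributes count−1 duplicates):
  day day day: 6
5 duplicate windows → 39 − 5 = 34 distinct.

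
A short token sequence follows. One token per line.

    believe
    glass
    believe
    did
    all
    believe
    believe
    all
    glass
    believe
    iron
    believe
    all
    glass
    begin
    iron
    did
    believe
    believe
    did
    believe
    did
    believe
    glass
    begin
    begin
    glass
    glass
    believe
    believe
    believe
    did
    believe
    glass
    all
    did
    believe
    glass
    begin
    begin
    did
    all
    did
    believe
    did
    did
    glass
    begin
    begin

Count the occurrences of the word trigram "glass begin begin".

Scanning the 47 overlapping trigram windows for "glass begin begin":
  position 24–26: glass begin begin
  position 38–40: glass begin begin
  position 47–49: glass begin begin

3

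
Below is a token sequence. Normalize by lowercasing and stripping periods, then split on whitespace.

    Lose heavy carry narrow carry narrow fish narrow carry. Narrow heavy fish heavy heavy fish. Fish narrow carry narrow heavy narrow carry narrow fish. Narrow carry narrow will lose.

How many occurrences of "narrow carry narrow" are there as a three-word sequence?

Scanning the 27 overlapping trigram windows for "narrow carry narrow":
  position 4–6: narrow carry narrow
  position 8–10: narrow carry narrow
  position 17–19: narrow carry narrow
  position 21–23: narrow carry narrow
  position 25–27: narrow carry narrow

5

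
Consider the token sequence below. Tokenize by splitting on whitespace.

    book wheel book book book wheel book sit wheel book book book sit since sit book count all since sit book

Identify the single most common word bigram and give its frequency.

Bigram frequencies (highest first):
  book book: 4
  wheel book: 3
  book wheel: 2
  book sit: 2
  since sit: 2
  sit book: 2
  … (5 more, each ≤ 1)

"book book", 4 times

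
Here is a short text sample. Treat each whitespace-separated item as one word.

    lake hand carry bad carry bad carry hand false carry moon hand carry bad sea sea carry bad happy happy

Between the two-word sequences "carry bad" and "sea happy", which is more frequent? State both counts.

"carry bad": 4 occurrences
"sea happy": 0 occurrences

"carry bad" (4 vs 0)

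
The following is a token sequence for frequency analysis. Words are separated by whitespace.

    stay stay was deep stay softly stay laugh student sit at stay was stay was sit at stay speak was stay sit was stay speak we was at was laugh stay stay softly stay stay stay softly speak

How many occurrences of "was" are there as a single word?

7

Scanning the 38 tokens for "was":
  position 3: was
  position 13: was
  position 15: was
  position 20: was
  position 23: was
  position 27: was
  position 29: was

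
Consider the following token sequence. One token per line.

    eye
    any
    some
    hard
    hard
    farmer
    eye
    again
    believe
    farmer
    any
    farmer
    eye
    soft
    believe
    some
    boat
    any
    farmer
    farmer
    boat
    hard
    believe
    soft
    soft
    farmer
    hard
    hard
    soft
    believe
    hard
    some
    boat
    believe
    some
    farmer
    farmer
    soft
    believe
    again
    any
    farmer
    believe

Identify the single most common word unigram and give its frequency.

"farmer", 9 times

Unigram frequencies (highest first):
  farmer: 9
  believe: 7
  hard: 6
  soft: 5
  any: 4
  some: 4
  … (3 more, each ≤ 3)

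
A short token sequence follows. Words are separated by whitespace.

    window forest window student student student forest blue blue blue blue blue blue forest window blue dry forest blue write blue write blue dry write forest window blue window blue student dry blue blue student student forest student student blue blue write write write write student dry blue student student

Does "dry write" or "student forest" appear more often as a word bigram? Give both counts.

"student forest" (2 vs 1)

"dry write": 1 occurrence
"student forest": 2 occurrences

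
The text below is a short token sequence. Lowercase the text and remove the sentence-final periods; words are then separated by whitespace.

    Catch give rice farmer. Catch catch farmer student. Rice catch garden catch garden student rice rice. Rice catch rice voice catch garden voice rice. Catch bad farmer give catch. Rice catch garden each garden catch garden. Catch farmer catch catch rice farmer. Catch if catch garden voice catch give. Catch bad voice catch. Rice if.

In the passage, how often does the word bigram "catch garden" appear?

Scanning the 54 overlapping bigram windows for "catch garden":
  position 10–11: catch garden
  position 12–13: catch garden
  position 21–22: catch garden
  position 31–32: catch garden
  position 35–36: catch garden
  position 45–46: catch garden

6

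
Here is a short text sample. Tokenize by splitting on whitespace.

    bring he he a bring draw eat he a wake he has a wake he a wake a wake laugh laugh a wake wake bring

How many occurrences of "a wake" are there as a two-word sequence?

Scanning the 24 overlapping bigram windows for "a wake":
  position 9–10: a wake
  position 13–14: a wake
  position 16–17: a wake
  position 18–19: a wake
  position 22–23: a wake

5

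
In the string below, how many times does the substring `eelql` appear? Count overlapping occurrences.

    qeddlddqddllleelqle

1

Sliding a length-5 window over the 19 characters (15 positions):
  position 14–18: eelql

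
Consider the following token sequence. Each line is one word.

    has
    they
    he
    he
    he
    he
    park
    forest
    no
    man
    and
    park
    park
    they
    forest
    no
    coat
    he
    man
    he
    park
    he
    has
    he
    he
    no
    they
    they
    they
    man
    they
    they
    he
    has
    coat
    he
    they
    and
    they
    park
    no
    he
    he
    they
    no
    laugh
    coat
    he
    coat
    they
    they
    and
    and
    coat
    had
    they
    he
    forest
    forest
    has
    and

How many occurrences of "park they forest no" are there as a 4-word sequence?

1

Scanning the 58 overlapping 4-gram windows for "park they forest no":
  position 13–16: park they forest no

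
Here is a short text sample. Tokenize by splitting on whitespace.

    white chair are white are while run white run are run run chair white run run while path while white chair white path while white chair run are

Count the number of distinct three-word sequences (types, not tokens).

28 tokens → 26 trigram windows in total.
Repeated trigrams (each contributes count−1 duplicates):
  path while white: 2
  while white chair: 2
2 duplicate windows → 26 − 2 = 24 distinct.

24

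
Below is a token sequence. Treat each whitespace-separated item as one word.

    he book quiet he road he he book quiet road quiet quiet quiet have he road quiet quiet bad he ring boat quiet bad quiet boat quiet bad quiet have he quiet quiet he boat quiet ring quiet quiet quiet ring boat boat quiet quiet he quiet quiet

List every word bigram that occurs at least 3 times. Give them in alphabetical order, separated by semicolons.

boat quiet; quiet bad; quiet he; quiet quiet

Bigram counts meeting the condition (at least 3 times):
  boat quiet: 4
  quiet bad: 3
  quiet he: 3
  quiet quiet: 8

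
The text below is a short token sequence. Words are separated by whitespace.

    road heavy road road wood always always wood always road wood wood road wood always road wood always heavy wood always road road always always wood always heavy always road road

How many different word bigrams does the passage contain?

14

31 tokens → 30 bigram windows in total.
Repeated bigrams (each contributes count−1 duplicates):
  wood always: 6
  always road: 4
  road wood: 4
  road road: 3
  always always: 2
  always heavy: 2
  always wood: 2
16 duplicate windows → 30 − 16 = 14 distinct.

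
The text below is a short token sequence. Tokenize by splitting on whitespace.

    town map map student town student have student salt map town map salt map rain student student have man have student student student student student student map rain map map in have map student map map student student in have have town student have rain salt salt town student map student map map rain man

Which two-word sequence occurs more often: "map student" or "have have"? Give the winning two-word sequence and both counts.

"map student": 4 occurrences
"have have": 1 occurrence

"map student" (4 vs 1)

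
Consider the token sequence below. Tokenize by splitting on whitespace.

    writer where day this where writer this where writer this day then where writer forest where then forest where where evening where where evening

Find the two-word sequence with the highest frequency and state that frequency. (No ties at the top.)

Bigram frequencies (highest first):
  where writer: 3
  this where: 2
  writer this: 2
  forest where: 2
  where where: 2
  where evening: 2
  … (10 more, each ≤ 1)

"where writer", 3 times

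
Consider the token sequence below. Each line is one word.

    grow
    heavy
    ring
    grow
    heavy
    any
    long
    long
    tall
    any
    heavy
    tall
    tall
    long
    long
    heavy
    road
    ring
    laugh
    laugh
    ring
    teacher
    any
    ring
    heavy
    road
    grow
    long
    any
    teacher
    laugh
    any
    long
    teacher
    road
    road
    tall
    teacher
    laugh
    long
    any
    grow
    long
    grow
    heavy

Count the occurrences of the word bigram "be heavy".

Scanning the 44 overlapping bigram windows for "be heavy":
  (none found)

0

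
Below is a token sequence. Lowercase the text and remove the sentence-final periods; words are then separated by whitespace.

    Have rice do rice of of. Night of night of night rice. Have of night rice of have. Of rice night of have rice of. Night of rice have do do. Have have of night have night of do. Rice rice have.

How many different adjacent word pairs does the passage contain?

42 tokens → 41 bigram windows in total.
Repeated bigrams (each contributes count−1 duplicates):
  of night: 6
  night of: 5
  have of: 3
  rice have: 3
  rice of: 3
  do rice: 2
  have rice: 2
  night rice: 2
  … (2 more repeated)
20 duplicate windows → 41 − 20 = 21 distinct.

21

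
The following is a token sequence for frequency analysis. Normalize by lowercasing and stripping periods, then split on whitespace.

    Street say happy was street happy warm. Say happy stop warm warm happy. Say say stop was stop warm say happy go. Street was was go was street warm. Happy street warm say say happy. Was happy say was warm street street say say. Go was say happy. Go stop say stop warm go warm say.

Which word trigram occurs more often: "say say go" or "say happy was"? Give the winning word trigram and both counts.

"say say go": 1 occurrence
"say happy was": 2 occurrences

"say happy was" (2 vs 1)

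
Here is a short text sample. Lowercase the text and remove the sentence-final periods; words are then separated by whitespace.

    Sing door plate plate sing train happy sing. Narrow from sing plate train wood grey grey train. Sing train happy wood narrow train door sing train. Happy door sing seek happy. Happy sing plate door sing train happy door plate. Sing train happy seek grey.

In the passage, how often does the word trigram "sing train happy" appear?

Scanning the 43 overlapping trigram windows for "sing train happy":
  position 5–7: sing train happy
  position 18–20: sing train happy
  position 25–27: sing train happy
  position 36–38: sing train happy
  position 41–43: sing train happy

5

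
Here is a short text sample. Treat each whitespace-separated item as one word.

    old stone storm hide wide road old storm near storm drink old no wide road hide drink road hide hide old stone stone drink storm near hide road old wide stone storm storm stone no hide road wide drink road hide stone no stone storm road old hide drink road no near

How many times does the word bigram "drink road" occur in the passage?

Scanning the 51 overlapping bigram windows for "drink road":
  position 17–18: drink road
  position 39–40: drink road
  position 49–50: drink road

3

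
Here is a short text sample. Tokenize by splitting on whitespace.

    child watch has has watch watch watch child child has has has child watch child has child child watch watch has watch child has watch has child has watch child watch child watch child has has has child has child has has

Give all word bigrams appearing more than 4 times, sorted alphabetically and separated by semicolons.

Bigram counts meeting the condition (more than 4 times):
  child has: 7
  child watch: 5
  has child: 5
  has has: 6
  watch child: 6

child has; child watch; has child; has has; watch child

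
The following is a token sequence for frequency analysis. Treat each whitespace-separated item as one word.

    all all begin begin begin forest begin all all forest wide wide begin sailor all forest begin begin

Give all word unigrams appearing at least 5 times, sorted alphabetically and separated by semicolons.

Unigram counts meeting the condition (at least 5 times):
  all: 5
  begin: 7

all; begin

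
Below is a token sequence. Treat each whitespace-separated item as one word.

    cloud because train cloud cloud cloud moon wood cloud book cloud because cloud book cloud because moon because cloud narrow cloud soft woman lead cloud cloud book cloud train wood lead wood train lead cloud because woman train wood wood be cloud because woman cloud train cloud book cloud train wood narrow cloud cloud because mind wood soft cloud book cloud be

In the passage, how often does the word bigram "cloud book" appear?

Scanning the 61 overlapping bigram windows for "cloud book":
  position 9–10: cloud book
  position 13–14: cloud book
  position 26–27: cloud book
  position 47–48: cloud book
  position 59–60: cloud book

5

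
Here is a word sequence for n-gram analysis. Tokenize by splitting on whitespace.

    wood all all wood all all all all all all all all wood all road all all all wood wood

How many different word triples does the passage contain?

8

20 tokens → 18 trigram windows in total.
Repeated trigrams (each contributes count−1 duplicates):
  all all all: 7
  all all wood: 3
  all wood all: 2
  wood all all: 2
10 duplicate windows → 18 − 10 = 8 distinct.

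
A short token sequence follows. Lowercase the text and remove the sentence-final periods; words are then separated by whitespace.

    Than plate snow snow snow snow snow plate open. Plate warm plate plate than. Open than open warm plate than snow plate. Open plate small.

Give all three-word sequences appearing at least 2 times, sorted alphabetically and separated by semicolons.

plate open plate; snow plate open; snow snow snow

Trigram counts meeting the condition (at least 2 times):
  plate open plate: 2
  snow plate open: 2
  snow snow snow: 3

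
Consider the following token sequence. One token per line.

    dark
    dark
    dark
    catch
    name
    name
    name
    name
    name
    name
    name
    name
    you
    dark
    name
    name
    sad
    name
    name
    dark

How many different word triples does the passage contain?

13

20 tokens → 18 trigram windows in total.
Repeated trigrams (each contributes count−1 duplicates):
  name name name: 6
5 duplicate windows → 18 − 5 = 13 distinct.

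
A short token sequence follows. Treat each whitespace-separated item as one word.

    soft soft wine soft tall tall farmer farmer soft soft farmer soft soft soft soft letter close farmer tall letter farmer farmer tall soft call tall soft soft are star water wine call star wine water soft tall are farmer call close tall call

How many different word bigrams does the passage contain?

33

44 tokens → 43 bigram windows in total.
Repeated bigrams (each contributes count−1 duplicates):
  soft soft: 6
  farmer farmer: 2
  farmer soft: 2
  farmer tall: 2
  soft tall: 2
  tall soft: 2
10 duplicate windows → 43 − 10 = 33 distinct.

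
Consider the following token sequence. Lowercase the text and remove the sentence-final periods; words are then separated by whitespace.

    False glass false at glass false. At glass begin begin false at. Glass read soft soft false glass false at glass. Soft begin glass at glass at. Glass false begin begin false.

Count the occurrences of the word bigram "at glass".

Scanning the 31 overlapping bigram windows for "at glass":
  position 4–5: at glass
  position 7–8: at glass
  position 12–13: at glass
  position 20–21: at glass
  position 25–26: at glass
  position 27–28: at glass

6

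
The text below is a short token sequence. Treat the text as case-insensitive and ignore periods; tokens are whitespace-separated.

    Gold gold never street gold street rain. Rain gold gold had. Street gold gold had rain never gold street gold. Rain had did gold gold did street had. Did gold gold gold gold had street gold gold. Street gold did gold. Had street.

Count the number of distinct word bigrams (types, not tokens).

20

43 tokens → 42 bigram windows in total.
Repeated bigrams (each contributes count−1 duplicates):
  gold gold: 8
  street gold: 5
  gold had: 4
  did gold: 3
  gold street: 3
  had street: 3
  gold did: 2
  had did: 2
22 duplicate windows → 42 − 22 = 20 distinct.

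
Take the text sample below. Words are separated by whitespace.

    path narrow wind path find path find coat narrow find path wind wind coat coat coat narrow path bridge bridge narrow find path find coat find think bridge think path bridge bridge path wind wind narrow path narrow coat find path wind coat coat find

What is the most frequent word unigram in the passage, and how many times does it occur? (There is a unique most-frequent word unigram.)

"path", 10 times

Unigram frequencies (highest first):
  path: 10
  find: 8
  coat: 8
  narrow: 6
  wind: 6
  bridge: 5
  … (1 more, each ≤ 2)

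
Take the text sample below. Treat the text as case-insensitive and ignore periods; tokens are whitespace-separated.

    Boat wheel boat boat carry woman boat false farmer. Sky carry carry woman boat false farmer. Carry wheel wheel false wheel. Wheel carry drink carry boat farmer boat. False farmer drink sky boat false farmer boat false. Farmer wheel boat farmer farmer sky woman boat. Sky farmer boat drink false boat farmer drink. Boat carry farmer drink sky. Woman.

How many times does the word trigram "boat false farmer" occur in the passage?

5

Scanning the 57 overlapping trigram windows for "boat false farmer":
  position 7–9: boat false farmer
  position 14–16: boat false farmer
  position 28–30: boat false farmer
  position 33–35: boat false farmer
  position 36–38: boat false farmer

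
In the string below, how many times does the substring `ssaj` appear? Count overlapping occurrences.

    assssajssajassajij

Sliding a length-4 window over the 18 characters (15 positions):
  position 4–7: ssaj
  position 8–11: ssaj
  position 13–16: ssaj

3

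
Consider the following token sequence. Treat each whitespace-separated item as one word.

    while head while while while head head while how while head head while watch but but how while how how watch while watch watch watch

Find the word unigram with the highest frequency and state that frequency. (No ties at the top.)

Unigram frequencies (highest first):
  while: 9
  head: 5
  watch: 5
  how: 4
  but: 2

"while", 9 times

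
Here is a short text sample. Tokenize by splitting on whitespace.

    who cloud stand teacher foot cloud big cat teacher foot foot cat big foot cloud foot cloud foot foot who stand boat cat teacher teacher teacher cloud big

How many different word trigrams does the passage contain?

25

28 tokens → 26 trigram windows in total.
Repeated trigrams (each contributes count−1 duplicates):
  foot cloud foot: 2
1 duplicate windows → 26 − 1 = 25 distinct.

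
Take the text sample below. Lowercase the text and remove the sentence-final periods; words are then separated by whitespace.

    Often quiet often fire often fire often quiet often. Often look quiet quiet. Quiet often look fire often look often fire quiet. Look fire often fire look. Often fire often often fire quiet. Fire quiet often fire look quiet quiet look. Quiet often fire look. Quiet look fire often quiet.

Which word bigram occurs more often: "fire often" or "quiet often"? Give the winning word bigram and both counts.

"fire often" (6 vs 5)

"fire often": 6 occurrences
"quiet often": 5 occurrences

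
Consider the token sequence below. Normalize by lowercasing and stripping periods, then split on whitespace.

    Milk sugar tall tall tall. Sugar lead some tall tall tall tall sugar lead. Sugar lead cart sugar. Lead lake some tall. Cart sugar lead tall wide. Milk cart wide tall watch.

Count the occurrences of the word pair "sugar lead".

5

Scanning the 31 overlapping bigram windows for "sugar lead":
  position 6–7: sugar lead
  position 13–14: sugar lead
  position 15–16: sugar lead
  position 18–19: sugar lead
  position 24–25: sugar lead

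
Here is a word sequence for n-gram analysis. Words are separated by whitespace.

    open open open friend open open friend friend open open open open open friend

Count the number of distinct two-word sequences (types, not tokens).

14 tokens → 13 bigram windows in total.
Repeated bigrams (each contributes count−1 duplicates):
  open open: 7
  open friend: 3
  friend open: 2
9 duplicate windows → 13 − 9 = 4 distinct.

4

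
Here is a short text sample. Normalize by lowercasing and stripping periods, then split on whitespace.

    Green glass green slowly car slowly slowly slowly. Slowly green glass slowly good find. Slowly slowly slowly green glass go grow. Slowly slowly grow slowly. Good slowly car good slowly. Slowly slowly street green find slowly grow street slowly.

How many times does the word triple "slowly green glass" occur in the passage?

2

Scanning the 37 overlapping trigram windows for "slowly green glass":
  position 9–11: slowly green glass
  position 17–19: slowly green glass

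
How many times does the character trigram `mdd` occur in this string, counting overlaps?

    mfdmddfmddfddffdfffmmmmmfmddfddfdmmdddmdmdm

4

Sliding a length-3 window over the 43 characters (41 positions):
  position 4–6: mdd
  position 8–10: mdd
  position 26–28: mdd
  position 35–37: mdd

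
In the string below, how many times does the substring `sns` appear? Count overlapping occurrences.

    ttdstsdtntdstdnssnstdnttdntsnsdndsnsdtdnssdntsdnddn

Sliding a length-3 window over the 51 characters (49 positions):
  position 17–19: sns
  position 28–30: sns
  position 34–36: sns

3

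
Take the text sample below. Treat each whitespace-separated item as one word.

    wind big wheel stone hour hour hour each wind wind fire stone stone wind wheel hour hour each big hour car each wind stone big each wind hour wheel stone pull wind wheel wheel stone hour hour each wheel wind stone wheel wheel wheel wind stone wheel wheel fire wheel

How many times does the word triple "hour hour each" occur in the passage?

3

Scanning the 48 overlapping trigram windows for "hour hour each":
  position 6–8: hour hour each
  position 16–18: hour hour each
  position 36–38: hour hour each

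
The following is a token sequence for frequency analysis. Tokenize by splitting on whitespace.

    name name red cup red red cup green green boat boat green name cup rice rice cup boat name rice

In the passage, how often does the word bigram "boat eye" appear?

Scanning the 19 overlapping bigram windows for "boat eye":
  (none found)

0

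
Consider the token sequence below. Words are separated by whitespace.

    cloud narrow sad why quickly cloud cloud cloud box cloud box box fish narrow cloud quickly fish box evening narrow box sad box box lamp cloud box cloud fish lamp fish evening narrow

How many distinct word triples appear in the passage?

33 tokens → 31 trigram windows in total.
Repeated trigrams (each contributes count−1 duplicates):
  cloud box cloud: 2
1 duplicate windows → 31 − 1 = 30 distinct.

30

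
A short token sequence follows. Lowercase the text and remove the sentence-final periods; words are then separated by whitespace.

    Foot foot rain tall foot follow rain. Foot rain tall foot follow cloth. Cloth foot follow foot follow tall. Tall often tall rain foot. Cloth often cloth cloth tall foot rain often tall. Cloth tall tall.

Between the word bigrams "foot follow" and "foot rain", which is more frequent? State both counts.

"foot follow": 4 occurrences
"foot rain": 3 occurrences

"foot follow" (4 vs 3)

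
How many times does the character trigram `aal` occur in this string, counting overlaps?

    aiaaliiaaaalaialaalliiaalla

Sliding a length-3 window over the 27 characters (25 positions):
  position 3–5: aal
  position 10–12: aal
  position 17–19: aal
  position 23–25: aal

4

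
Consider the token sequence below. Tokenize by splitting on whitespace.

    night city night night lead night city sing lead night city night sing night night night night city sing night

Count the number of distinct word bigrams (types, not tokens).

20 tokens → 19 bigram windows in total.
Repeated bigrams (each contributes count−1 duplicates):
  night city: 4
  night night: 4
  city night: 2
  city sing: 2
  lead night: 2
  sing night: 2
10 duplicate windows → 19 − 10 = 9 distinct.

9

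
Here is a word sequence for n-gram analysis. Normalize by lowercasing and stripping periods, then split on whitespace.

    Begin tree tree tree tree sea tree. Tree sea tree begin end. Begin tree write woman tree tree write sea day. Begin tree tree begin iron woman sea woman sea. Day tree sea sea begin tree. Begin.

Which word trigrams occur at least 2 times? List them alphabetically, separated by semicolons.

Trigram counts meeting the condition (at least 2 times):
  begin tree tree: 2
  tree sea tree: 2
  tree tree sea: 2
  tree tree tree: 2

begin tree tree; tree sea tree; tree tree sea; tree tree tree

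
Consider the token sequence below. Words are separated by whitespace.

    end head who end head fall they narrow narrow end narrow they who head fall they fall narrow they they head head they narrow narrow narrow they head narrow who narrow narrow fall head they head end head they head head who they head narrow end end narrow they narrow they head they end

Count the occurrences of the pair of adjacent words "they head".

Scanning the 53 overlapping bigram windows for "they head":
  position 20–21: they head
  position 27–28: they head
  position 35–36: they head
  position 39–40: they head
  position 43–44: they head
  position 51–52: they head

6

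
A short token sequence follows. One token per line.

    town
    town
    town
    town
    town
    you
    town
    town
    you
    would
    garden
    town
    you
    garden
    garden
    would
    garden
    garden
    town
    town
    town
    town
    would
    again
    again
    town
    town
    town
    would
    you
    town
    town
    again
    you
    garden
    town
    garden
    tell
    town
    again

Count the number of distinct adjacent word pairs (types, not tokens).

40 tokens → 39 bigram windows in total.
Repeated bigrams (each contributes count−1 duplicates):
  town town: 11
  garden town: 3
  town you: 3
  garden garden: 2
  town again: 2
  town would: 2
  would garden: 2
  you garden: 2
  … (1 more repeated)
20 duplicate windows → 39 − 20 = 19 distinct.

19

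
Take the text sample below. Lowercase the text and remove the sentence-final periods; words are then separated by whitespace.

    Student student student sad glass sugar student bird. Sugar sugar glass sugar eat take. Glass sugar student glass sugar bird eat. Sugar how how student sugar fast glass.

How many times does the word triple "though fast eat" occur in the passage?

Scanning the 26 overlapping trigram windows for "though fast eat":
  (none found)

0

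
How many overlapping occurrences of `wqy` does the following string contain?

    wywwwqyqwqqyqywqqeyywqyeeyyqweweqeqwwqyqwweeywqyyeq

4

Sliding a length-3 window over the 51 characters (49 positions):
  position 5–7: wqy
  position 21–23: wqy
  position 37–39: wqy
  position 46–48: wqy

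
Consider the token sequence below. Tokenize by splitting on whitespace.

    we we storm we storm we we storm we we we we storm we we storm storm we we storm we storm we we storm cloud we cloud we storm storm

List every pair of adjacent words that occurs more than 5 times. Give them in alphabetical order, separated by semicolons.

Bigram counts meeting the condition (more than 5 times):
  storm we: 7
  we storm: 9
  we we: 8

storm we; we storm; we we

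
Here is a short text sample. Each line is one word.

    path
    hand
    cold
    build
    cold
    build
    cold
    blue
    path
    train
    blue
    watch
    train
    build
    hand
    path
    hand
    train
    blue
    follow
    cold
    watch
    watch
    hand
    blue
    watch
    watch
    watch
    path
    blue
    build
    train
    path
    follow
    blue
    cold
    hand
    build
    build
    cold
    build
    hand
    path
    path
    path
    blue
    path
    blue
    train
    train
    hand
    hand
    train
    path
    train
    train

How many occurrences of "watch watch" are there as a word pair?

Scanning the 55 overlapping bigram windows for "watch watch":
  position 22–23: watch watch
  position 26–27: watch watch
  position 27–28: watch watch

3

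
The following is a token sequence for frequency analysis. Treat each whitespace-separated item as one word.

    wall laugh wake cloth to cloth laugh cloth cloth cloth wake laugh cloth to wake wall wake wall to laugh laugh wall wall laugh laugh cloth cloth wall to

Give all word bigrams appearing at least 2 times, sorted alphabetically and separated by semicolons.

Bigram counts meeting the condition (at least 2 times):
  cloth cloth: 3
  cloth to: 2
  laugh cloth: 3
  laugh laugh: 2
  wake wall: 2
  wall laugh: 2
  wall to: 2

cloth cloth; cloth to; laugh cloth; laugh laugh; wake wall; wall laugh; wall to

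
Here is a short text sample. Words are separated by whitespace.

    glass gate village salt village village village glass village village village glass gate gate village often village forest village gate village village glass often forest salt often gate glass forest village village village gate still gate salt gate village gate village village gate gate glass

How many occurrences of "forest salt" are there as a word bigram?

1

Scanning the 44 overlapping bigram windows for "forest salt":
  position 25–26: forest salt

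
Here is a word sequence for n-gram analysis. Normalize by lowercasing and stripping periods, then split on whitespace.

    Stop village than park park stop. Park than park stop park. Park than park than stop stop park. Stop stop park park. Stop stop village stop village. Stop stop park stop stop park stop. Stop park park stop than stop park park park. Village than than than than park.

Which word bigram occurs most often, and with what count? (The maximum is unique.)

"stop park", 8 times

Bigram frequencies (highest first):
  stop park: 8
  park stop: 7
  park park: 6
  stop stop: 6
  than park: 4
  stop village: 3
  … (7 more, each ≤ 3)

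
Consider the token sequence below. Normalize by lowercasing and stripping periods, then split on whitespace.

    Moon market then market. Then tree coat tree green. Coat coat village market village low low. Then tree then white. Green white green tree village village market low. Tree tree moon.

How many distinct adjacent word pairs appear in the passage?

31 tokens → 30 bigram windows in total.
Repeated bigrams (each contributes count−1 duplicates):
  market then: 2
  then tree: 2
  village market: 2
  white green: 2
4 duplicate windows → 30 − 4 = 26 distinct.

26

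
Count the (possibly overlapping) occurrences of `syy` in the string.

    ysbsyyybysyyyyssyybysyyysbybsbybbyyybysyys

5

Sliding a length-3 window over the 42 characters (40 positions):
  position 4–6: syy
  position 10–12: syy
  position 16–18: syy
  position 21–23: syy
  position 39–41: syy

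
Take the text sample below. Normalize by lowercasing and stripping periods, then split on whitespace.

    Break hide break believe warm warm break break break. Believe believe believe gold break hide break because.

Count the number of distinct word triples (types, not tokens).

17 tokens → 15 trigram windows in total.
Repeated trigrams (each contributes count−1 duplicates):
  break hide break: 2
1 duplicate windows → 15 − 1 = 14 distinct.

14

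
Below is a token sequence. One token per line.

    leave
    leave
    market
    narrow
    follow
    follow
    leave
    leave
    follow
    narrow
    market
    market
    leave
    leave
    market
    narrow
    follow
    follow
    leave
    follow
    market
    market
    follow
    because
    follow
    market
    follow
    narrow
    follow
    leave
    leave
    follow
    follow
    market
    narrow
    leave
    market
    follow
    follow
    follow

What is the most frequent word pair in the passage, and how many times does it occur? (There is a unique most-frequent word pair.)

Bigram frequencies (highest first):
  follow follow: 5
  leave leave: 4
  leave market: 3
  market narrow: 3
  narrow follow: 3
  follow leave: 3
  … (10 more, each ≤ 3)

"follow follow", 5 times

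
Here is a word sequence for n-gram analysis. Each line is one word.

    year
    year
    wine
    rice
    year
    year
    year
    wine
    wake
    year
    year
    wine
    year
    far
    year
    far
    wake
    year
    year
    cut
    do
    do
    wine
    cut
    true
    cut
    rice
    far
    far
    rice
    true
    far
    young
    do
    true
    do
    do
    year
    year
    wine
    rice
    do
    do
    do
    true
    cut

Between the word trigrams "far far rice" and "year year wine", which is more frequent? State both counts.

"far far rice": 1 occurrence
"year year wine": 4 occurrences

"year year wine" (4 vs 1)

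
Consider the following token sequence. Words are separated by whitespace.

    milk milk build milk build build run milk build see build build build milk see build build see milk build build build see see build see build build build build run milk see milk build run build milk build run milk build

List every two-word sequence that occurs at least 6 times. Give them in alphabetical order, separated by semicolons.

build build; milk build

Bigram counts meeting the condition (at least 6 times):
  build build: 9
  milk build: 7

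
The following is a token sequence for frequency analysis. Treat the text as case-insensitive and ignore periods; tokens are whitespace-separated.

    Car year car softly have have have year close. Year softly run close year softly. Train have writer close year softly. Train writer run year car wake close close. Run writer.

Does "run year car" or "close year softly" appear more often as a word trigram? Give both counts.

"run year car": 1 occurrence
"close year softly": 3 occurrences

"close year softly" (3 vs 1)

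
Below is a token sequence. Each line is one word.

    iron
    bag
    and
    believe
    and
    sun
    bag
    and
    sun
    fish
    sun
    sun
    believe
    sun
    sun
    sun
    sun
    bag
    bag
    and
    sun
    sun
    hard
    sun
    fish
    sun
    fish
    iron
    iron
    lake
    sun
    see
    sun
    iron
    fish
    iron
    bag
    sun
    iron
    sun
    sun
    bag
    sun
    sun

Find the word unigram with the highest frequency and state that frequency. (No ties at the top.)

Unigram frequencies (highest first):
  sun: 19
  iron: 6
  bag: 6
  and: 4
  fish: 4
  believe: 2
  … (3 more, each ≤ 1)

"sun", 19 times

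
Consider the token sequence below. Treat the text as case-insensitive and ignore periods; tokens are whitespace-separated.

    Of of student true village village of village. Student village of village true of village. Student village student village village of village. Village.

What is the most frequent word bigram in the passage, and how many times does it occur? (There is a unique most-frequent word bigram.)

"of village", 4 times

Bigram frequencies (highest first):
  of village: 4
  village village: 3
  village of: 3
  village student: 3
  student village: 3
  of of: 1
  … (5 more, each ≤ 1)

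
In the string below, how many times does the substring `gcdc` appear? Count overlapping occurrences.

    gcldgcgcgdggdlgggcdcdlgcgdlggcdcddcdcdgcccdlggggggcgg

2

Sliding a length-4 window over the 53 characters (50 positions):
  position 17–20: gcdc
  position 29–32: gcdc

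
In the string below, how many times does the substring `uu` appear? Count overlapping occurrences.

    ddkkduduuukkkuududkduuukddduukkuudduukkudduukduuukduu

12

Sliding a length-2 window over the 53 characters (52 positions):
  position 8–9: uu
  position 9–10: uu
  position 14–15: uu
  position 21–22: uu
  position 22–23: uu
  position 28–29: uu
  position 32–33: uu
  position 36–37: uu
  position 43–44: uu
  position 47–48: uu
  … (2 more)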